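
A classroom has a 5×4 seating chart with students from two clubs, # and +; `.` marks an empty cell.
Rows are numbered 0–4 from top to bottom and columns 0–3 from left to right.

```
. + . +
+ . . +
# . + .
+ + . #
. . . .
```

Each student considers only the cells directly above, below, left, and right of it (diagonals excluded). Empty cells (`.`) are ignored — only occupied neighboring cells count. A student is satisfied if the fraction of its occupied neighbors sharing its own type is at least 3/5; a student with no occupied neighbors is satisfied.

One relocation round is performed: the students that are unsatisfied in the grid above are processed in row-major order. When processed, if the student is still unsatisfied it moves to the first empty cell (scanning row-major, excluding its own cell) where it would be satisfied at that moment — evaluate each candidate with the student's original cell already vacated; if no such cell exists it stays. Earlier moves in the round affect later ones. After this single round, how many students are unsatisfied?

Initially unsatisfied (in order): (1,0), (2,0), (3,0).
  (1,0) → (0,0).
  (2,0) → (4,2).
  (3,0): now satisfied by earlier moves; stays.
Resulting grid:
+ + . +
. . . +
. . + .
+ + . #
. . # .
All satisfied now.

0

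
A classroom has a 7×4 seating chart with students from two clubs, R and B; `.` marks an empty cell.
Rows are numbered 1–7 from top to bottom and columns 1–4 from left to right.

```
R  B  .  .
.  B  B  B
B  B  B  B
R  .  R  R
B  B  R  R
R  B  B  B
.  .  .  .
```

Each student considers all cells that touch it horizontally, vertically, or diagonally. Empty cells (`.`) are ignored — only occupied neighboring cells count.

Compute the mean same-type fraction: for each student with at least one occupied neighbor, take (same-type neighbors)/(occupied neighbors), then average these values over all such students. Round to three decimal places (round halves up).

Row 1: (1,1)R 0/2 · (1,2)B 2/3
Row 2: (2,2)B 5/6 · (2,3)B 6/6 · (2,4)B 3/3
Row 3: (3,1)B 2/3 · (3,2)B 4/6 · (3,3)B 5/7 · (3,4)B 3/5
Row 4: (4,1)R 0/4 · (4,3)R 3/7 · (4,4)R 3/5
Row 5: (5,1)B 2/4 · (5,2)B 3/7 · (5,3)R 3/7 · (5,4)R 3/5
Row 6: (6,1)R 0/3 · (6,2)B 3/5 · (6,3)B 3/5 · (6,4)B 1/3
Sum over 20 students: 0/2 + 2/3 + 5/6 + 6/6 + 3/3 + 2/3 + 4/6 + 5/7 + 3/5 + 0/4 + 3/7 + 3/5 + 2/4 + 3/7 + 3/7 + 3/5 + 0/3 + 3/5 + 3/5 + 1/3 = 32/3; mean = 32/3 ÷ 20 = 8/15 = 0.533333… → 0.533.

0.533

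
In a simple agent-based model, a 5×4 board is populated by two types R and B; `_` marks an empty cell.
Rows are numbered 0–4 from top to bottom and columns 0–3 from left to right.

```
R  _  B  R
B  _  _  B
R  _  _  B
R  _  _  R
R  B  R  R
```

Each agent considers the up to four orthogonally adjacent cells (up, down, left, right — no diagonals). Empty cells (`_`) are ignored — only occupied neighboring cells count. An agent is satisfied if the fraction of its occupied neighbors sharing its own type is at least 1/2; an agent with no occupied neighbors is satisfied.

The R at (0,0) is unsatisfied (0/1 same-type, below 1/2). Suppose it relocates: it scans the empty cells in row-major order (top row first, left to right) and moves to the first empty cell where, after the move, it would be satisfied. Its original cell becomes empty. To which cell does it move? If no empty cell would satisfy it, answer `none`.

(2,1)

Vacating (0,0). Empty cells in order:
  (0,1): 0/1 same-type → still unsatisfied.
  (1,1): 0/1 same-type → still unsatisfied.
  (1,2): 0/2 same-type → still unsatisfied.
  (2,1): 1/1 same-type → satisfied — stop here.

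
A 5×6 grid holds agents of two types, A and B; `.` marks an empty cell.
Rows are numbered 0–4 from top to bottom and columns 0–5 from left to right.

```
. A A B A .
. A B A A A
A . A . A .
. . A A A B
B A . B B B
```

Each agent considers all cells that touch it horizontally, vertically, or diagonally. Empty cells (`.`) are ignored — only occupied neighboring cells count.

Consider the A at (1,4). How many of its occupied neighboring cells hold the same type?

Occupied neighbors of (1,4): (0,3)=B, (0,4)=A, (1,3)=A, (1,5)=A, (2,4)=A.
Same type (A): 4 of 5.

4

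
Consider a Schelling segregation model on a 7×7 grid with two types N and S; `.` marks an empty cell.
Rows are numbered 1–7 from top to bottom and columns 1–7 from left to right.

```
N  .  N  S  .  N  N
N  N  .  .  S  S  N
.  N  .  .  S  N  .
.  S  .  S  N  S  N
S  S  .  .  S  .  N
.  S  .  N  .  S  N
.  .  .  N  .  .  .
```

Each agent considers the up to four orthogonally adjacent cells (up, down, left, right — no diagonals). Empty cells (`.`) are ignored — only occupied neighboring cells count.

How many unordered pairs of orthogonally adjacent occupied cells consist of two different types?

Scan each occupied cell's neighbors to the right and below so each pair is counted once.
Row 1: N(1,1)–N(2,1)= N(1,3)–S(1,4)≠ N(1,6)–N(1,7)= N(1,6)–S(2,6)≠ N(1,7)–N(2,7)=  → 2/5 unlike.
Row 2: N(2,1)–N(2,2)= N(2,2)–N(3,2)= S(2,5)–S(2,6)= S(2,5)–S(3,5)= S(2,6)–N(2,7)≠ S(2,6)–N(3,6)≠  → 2/6 unlike.
Row 3: N(3,2)–S(4,2)≠ S(3,5)–N(3,6)≠ S(3,5)–N(4,5)≠ N(3,6)–S(4,6)≠  → 4/4 unlike.
Row 4: S(4,2)–S(5,2)= S(4,4)–N(4,5)≠ N(4,5)–S(4,6)≠ N(4,5)–S(5,5)≠ S(4,6)–N(4,7)≠ N(4,7)–N(5,7)=  → 4/6 unlike.
Row 5: S(5,1)–S(5,2)= S(5,2)–S(6,2)= N(5,7)–N(6,7)=  → 0/3 unlike.
Row 6: N(6,4)–N(7,4)= S(6,6)–N(6,7)≠  → 1/2 unlike.
Total adjacent occupied pairs: 26; unlike-type pairs: 13.

13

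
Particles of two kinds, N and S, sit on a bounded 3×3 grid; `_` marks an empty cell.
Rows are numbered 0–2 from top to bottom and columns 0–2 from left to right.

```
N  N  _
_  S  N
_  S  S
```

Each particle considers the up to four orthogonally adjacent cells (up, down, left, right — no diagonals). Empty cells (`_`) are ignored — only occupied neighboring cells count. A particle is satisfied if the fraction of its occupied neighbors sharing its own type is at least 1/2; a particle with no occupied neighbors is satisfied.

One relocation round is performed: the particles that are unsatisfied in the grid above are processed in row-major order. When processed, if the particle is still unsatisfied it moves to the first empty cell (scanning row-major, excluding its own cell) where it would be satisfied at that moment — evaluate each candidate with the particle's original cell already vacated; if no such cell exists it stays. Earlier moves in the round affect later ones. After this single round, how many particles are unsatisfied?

0

Initially unsatisfied (in order): (1,1), (1,2).
  (1,1) → (2,0).
  (1,2) → (0,2).
Resulting grid:
N N N
_ _ _
S S S
All satisfied now.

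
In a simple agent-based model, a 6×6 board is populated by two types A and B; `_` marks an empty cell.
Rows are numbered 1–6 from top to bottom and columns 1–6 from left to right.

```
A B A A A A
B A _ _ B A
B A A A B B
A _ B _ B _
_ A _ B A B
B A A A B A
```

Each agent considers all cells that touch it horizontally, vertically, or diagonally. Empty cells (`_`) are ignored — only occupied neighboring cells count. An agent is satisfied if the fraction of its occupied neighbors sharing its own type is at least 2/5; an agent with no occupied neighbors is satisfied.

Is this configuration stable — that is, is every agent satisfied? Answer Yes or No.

Row 1: (1,1)A 1/3 unhappy · (1,2)B 1/4 unhappy · (1,3)A 2/3 ok · (1,4)A 2/3 ok · (1,5)A 3/4 ok · (1,6)A 2/3 ok
Row 2: (2,1)B 2/5 ok · (2,2)A 4/7 ok · (2,5)B 2/7 unhappy · (2,6)A 2/5 ok
Row 3: (3,1)B 1/4 unhappy · (3,2)A 3/6 ok · (3,3)A 3/4 ok · (3,4)A 1/5 unhappy · (3,5)B 3/5 ok · (3,6)B 3/4 ok
Row 4: (4,1)A 2/3 ok · (4,3)B 1/5 unhappy · (4,5)B 4/6 ok
Row 5: (5,2)A 3/5 ok · (5,4)B 3/6 ok · (5,5)A 2/6 unhappy · (5,6)B 2/4 ok
Row 6: (6,1)B 0/2 unhappy · (6,2)A 2/3 ok · (6,3)A 3/4 ok · (6,4)A 2/4 ok · (6,5)B 2/5 ok · (6,6)A 1/3 unhappy
For instance (1,1) has only 1/3 same-type neighbors, below 2/5.

No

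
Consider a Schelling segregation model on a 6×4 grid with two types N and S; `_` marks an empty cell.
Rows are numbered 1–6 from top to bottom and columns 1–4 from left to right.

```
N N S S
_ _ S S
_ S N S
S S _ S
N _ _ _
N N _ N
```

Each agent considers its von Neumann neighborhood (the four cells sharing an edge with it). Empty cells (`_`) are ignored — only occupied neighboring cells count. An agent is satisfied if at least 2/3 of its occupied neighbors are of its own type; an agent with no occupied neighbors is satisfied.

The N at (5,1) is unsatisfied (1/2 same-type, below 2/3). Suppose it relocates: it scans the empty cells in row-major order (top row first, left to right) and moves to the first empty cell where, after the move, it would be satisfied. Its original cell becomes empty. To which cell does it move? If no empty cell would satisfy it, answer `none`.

Vacating (5,1). Empty cells in order:
  (2,1): 1/1 same-type → satisfied — stop here.

(2,1)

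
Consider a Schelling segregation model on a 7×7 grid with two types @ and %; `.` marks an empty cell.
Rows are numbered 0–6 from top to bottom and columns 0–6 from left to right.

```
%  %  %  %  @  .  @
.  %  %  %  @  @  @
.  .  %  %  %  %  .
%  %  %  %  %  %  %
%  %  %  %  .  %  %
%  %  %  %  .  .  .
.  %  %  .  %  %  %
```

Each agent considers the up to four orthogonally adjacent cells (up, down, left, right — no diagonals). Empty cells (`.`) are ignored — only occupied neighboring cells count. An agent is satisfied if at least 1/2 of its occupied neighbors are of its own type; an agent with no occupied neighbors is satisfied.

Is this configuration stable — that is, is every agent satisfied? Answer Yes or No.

Yes

Row 0: (0,0)% 1/1 ok · (0,1)% 3/3 ok · (0,2)% 3/3 ok · (0,3)% 2/3 ok · (0,4)@ 1/2 ok · (0,6)@ 1/1 ok
Row 1: (1,1)% 2/2 ok · (1,2)% 4/4 ok · (1,3)% 3/4 ok · (1,4)@ 2/4 ok · (1,5)@ 2/3 ok · (1,6)@ 2/2 ok
Row 2: (2,2)% 3/3 ok · (2,3)% 4/4 ok · (2,4)% 3/4 ok · (2,5)% 2/3 ok
Row 3: (3,0)% 2/2 ok · (3,1)% 3/3 ok · (3,2)% 4/4 ok · (3,3)% 4/4 ok · (3,4)% 3/3 ok · (3,5)% 4/4 ok · (3,6)% 2/2 ok
Row 4: (4,0)% 3/3 ok · (4,1)% 4/4 ok · (4,2)% 4/4 ok · (4,3)% 3/3 ok · (4,5)% 2/2 ok · (4,6)% 2/2 ok
Row 5: (5,0)% 2/2 ok · (5,1)% 4/4 ok · (5,2)% 4/4 ok · (5,3)% 2/2 ok
Row 6: (6,1)% 2/2 ok · (6,2)% 2/2 ok · (6,4)% 1/1 ok · (6,5)% 2/2 ok · (6,6)% 1/1 ok
All meet the threshold, so the configuration is stable.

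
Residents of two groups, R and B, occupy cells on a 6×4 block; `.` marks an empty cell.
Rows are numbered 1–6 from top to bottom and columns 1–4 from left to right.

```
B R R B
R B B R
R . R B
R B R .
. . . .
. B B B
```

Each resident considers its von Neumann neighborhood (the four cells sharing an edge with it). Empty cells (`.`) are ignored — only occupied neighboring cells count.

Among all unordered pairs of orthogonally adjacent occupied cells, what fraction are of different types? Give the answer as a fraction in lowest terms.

Scan each occupied cell's neighbors to the right and below so each pair is counted once.
Row 1: B(1,1)–R(1,2)≠ B(1,1)–R(2,1)≠ R(1,2)–R(1,3)= R(1,2)–B(2,2)≠ R(1,3)–B(1,4)≠ R(1,3)–B(2,3)≠ B(1,4)–R(2,4)≠  → 6/7 unlike.
Row 2: R(2,1)–B(2,2)≠ R(2,1)–R(3,1)= B(2,2)–B(2,3)= B(2,3)–R(2,4)≠ B(2,3)–R(3,3)≠ R(2,4)–B(3,4)≠  → 4/6 unlike.
Row 3: R(3,1)–R(4,1)= R(3,3)–B(3,4)≠ R(3,3)–R(4,3)=  → 1/3 unlike.
Row 4: R(4,1)–B(4,2)≠ B(4,2)–R(4,3)≠  → 2/2 unlike.
Row 6: B(6,2)–B(6,3)= B(6,3)–B(6,4)=  → 0/2 unlike.
Total adjacent occupied pairs: 20; unlike-type pairs: 13.
13/20 is already in lowest terms.

13/20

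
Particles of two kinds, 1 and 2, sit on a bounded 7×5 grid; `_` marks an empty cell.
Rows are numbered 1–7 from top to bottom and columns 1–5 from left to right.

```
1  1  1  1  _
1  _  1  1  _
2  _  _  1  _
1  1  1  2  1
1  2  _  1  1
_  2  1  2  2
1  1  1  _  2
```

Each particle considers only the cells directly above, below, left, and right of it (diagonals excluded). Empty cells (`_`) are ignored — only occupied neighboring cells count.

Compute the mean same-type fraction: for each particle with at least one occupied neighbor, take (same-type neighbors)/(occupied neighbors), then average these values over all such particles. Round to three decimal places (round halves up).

0.635

Row 1: (1,1)1 2/2 · (1,2)1 2/2 · (1,3)1 3/3 · (1,4)1 2/2
Row 2: (2,1)1 1/2 · (2,3)1 2/2 · (2,4)1 3/3
Row 3: (3,1)2 0/2 · (3,4)1 1/2
Row 4: (4,1)1 2/3 · (4,2)1 2/3 · (4,3)1 1/2 · (4,4)2 0/4 · (4,5)1 1/2
Row 5: (5,1)1 1/2 · (5,2)2 1/3 · (5,4)1 1/3 · (5,5)1 2/3
Row 6: (6,2)2 1/3 · (6,3)1 1/3 · (6,4)2 1/3 · (6,5)2 2/3
Row 7: (7,1)1 1/1 · (7,2)1 2/3 · (7,3)1 2/2 · (7,5)2 1/1
Sum over 26 particles: 2/2 + 2/2 + 3/3 + 2/2 + 1/2 + 2/2 + 3/3 + 0/2 + 1/2 + 2/3 + 2/3 + 1/2 + 0/4 + 1/2 + 1/2 + 1/3 + 1/3 + 2/3 + 1/3 + 1/3 + 1/3 + 2/3 + 1/1 + 2/3 + 2/2 + 1/1 = 33/2; mean = 33/2 ÷ 26 = 33/52 = 0.634615… → 0.635.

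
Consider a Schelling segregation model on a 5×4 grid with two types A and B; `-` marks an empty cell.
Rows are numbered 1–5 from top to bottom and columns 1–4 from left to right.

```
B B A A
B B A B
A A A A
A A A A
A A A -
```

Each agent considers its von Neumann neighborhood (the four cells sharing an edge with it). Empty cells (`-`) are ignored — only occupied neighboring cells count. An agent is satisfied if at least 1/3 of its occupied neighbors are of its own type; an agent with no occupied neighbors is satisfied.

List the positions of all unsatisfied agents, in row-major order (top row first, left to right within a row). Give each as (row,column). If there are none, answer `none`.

Row 1: (1,1)B 2/2 satisfied · (1,2)B 2/3 satisfied · (1,3)A 2/3 satisfied · (1,4)A 1/2 satisfied
Row 2: (2,1)B 2/3 satisfied · (2,2)B 2/4 satisfied · (2,3)A 2/4 satisfied · (2,4)B 0/3 not
Row 3: (3,1)A 2/3 satisfied · (3,2)A 3/4 satisfied · (3,3)A 4/4 satisfied · (3,4)A 2/3 satisfied
Row 4: (4,1)A 3/3 satisfied · (4,2)A 4/4 satisfied · (4,3)A 4/4 satisfied · (4,4)A 2/2 satisfied
Row 5: (5,1)A 2/2 satisfied · (5,2)A 3/3 satisfied · (5,3)A 2/2 satisfied

(2,4)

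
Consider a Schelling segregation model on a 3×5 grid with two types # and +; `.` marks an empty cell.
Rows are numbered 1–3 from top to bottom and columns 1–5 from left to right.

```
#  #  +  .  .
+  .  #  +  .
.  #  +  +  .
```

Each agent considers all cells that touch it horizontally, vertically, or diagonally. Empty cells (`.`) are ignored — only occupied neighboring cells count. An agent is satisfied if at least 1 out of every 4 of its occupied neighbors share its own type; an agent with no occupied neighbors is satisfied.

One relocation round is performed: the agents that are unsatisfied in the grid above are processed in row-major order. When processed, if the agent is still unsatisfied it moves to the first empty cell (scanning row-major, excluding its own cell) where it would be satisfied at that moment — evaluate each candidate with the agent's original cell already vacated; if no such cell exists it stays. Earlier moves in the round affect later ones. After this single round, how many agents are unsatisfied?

Initially unsatisfied (in order): (2,1).
  (2,1) → (1,4).
Resulting grid:
# # + + .
. . # + .
. # + + .
All satisfied now.

0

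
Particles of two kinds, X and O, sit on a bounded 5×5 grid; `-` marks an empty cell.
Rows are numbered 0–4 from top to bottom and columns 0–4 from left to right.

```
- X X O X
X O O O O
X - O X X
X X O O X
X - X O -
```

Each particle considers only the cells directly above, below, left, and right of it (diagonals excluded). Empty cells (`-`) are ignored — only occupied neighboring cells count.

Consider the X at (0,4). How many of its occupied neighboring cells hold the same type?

Occupied neighbors of (0,4): (1,4)=O, (0,3)=O.
Same type (X): 0 of 2.

0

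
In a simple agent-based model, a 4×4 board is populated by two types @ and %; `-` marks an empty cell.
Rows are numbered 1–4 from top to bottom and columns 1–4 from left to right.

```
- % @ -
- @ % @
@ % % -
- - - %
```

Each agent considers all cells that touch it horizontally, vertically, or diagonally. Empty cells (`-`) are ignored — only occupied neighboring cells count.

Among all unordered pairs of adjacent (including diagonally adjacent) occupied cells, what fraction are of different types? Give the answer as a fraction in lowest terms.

9/17

Scan each occupied cell's neighbors to the right and below (and the two forward diagonals) so each pair is counted once.
From row 1: 3 unlike of 6 pairs (running 3/6).
From row 2: 5 unlike of 8 pairs (running 8/14).
From row 3: 1 unlike of 3 pairs (running 9/17).
Total adjacent occupied pairs: 17; unlike-type pairs: 9.
9/17 is already in lowest terms.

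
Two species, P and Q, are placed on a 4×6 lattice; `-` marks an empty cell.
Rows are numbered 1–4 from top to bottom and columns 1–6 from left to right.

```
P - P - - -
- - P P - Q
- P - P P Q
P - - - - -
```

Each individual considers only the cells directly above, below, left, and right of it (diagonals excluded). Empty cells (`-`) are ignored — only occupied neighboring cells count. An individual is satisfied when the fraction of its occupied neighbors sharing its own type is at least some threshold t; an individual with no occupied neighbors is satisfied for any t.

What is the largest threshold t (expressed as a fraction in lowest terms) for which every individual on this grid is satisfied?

Row 1: (1,1)P — no occupied neighbors · (1,3)P 1/1
Row 2: (2,3)P 2/2 · (2,4)P 2/2 · (2,6)Q 1/1
Row 3: (3,2)P — no occupied neighbors · (3,4)P 2/2 · (3,5)P 1/2 · (3,6)Q 1/2
Row 4: (4,1)P — no occupied neighbors
The smallest same-type fraction is 1/2 at (3,5), which reduces to 1/2. Any threshold above that leaves this individual unsatisfied.

1/2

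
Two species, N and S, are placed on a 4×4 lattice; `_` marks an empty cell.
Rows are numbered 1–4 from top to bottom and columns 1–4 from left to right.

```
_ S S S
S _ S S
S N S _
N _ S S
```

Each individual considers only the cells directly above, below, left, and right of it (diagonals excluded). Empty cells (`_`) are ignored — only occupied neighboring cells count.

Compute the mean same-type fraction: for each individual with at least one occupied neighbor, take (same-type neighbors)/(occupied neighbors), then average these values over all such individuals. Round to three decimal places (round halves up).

0.750

Row 1: (1,2)S 1/1 · (1,3)S 3/3 · (1,4)S 2/2
Row 2: (2,1)S 1/1 · (2,3)S 3/3 · (2,4)S 2/2
Row 3: (3,1)S 1/3 · (3,2)N 0/2 · (3,3)S 2/3
Row 4: (4,1)N 0/1 · (4,3)S 2/2 · (4,4)S 1/1
Sum over 12 individuals: 1/1 + 3/3 + 2/2 + 1/1 + 3/3 + 2/2 + 1/3 + 0/2 + 2/3 + 0/1 + 2/2 + 1/1 = 9; mean = 9 ÷ 12 = 3/4 = 0.75 → 0.750.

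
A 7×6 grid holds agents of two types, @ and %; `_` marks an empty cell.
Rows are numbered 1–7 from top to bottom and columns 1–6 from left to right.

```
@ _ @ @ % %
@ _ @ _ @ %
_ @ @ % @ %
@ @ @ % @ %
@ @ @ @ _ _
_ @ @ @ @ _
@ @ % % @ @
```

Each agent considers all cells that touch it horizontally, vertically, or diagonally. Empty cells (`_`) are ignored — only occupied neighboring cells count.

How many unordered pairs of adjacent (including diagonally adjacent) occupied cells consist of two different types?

30

Scan each occupied cell's neighbors to the right and below (and the two forward diagonals) so each pair is counted once.
From row 1: 3 unlike of 11 pairs (running 3/11).
From row 2: 5 unlike of 10 pairs (running 8/21).
From row 3: 9 unlike of 18 pairs (running 17/39).
From row 4: 5 unlike of 16 pairs (running 22/55).
From row 5: 0 unlike of 12 pairs (running 22/67).
From row 6: 6 unlike of 15 pairs (running 28/82).
From row 7: 2 unlike of 5 pairs (running 30/87).
Total adjacent occupied pairs: 87; unlike-type pairs: 30.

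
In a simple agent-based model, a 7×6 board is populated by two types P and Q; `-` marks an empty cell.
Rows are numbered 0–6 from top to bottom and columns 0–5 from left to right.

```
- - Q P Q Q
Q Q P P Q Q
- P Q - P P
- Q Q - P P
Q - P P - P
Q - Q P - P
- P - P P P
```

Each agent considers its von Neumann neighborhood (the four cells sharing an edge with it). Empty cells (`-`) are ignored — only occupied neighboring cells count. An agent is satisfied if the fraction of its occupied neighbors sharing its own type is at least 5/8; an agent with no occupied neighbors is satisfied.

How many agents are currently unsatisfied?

(0,2)Q 0/2 unhappy
(0,3)P 1/3 unhappy
(0,4)Q 2/3 ok
(0,5)Q 2/2 ok
(1,0)Q 1/1 ok
(1,1)Q 1/3 unhappy
(1,2)P 1/4 unhappy
(1,3)P 2/3 ok
(1,4)Q 2/4 unhappy
(1,5)Q 2/3 ok
(2,1)P 0/3 unhappy
(2,2)Q 1/3 unhappy
(2,4)P 2/3 ok
(2,5)P 2/3 ok
(3,1)Q 1/2 unhappy
(3,2)Q 2/3 ok
(3,4)P 2/2 ok
(3,5)P 3/3 ok
(4,0)Q 1/1 ok
(4,2)P 1/3 unhappy
(4,3)P 2/2 ok
(4,5)P 2/2 ok
(5,0)Q 1/1 ok
(5,2)Q 0/2 unhappy
(5,3)P 2/3 ok
(5,5)P 2/2 ok
(6,1)P 0/0 ok
(6,3)P 2/2 ok
(6,4)P 2/2 ok
(6,5)P 2/2 ok
Unsatisfied: (0,2), (0,3), (1,1), (1,2), (1,4), (2,1), (2,2), (3,1), (4,2), (5,2) — 10 in total.

10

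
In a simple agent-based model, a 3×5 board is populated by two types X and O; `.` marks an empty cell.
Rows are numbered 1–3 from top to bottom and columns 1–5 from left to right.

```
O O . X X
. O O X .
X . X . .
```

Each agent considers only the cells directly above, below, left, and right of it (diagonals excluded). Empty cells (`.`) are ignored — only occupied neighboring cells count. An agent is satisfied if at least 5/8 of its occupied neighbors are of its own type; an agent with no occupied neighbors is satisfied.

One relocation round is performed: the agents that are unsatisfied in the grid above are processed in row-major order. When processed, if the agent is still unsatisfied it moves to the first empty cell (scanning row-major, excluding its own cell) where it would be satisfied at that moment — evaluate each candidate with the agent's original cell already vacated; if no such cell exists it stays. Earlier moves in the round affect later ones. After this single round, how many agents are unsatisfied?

1

Initially unsatisfied (in order): (2,3), (2,4), (3,3).
  (2,3) → (2,1).
  (2,4): now satisfied by earlier moves; stays.
  (3,3): now satisfied by earlier moves; stays.
Resulting grid:
O O . X X
O O . X .
X . X . .
Unsatisfied now: (3,1).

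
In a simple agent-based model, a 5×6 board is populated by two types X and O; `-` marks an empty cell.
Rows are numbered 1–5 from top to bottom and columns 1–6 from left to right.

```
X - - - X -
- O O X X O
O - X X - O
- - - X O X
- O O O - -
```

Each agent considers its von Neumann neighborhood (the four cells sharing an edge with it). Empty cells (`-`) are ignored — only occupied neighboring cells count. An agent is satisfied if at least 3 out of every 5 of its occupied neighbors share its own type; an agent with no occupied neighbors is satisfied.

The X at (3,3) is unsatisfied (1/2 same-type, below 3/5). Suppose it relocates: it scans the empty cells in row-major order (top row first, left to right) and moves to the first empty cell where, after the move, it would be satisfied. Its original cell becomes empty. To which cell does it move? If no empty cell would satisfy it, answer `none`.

(1,4)

Vacating (3,3). Empty cells in order:
  (1,2): 1/2 same-type → still unsatisfied.
  (1,3): 0/1 same-type → still unsatisfied.
  (1,4): 2/2 same-type → satisfied — stop here.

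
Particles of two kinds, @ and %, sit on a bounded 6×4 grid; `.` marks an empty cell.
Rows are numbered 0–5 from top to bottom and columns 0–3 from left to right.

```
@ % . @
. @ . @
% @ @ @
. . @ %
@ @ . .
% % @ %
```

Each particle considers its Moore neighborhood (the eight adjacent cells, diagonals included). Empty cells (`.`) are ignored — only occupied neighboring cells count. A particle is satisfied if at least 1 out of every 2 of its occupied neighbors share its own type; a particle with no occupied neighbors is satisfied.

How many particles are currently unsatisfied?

8

(0,0)@ 1/2 satisfied
(0,1)% 0/2 not
(0,3)@ 1/1 satisfied
(1,1)@ 3/5 satisfied
(1,3)@ 3/3 satisfied
(2,0)% 0/2 not
(2,1)@ 3/4 satisfied
(2,2)@ 5/6 satisfied
(2,3)@ 3/4 satisfied
(3,2)@ 4/5 satisfied
(3,3)% 0/3 not
(4,0)@ 1/3 not
(4,1)@ 3/5 satisfied
(5,0)% 1/3 not
(5,1)% 1/4 not
(5,2)@ 1/3 not
(5,3)% 0/1 not
Unsatisfied: (0,1), (2,0), (3,3), (4,0), (5,0), (5,1), (5,2), (5,3) — 8 in total.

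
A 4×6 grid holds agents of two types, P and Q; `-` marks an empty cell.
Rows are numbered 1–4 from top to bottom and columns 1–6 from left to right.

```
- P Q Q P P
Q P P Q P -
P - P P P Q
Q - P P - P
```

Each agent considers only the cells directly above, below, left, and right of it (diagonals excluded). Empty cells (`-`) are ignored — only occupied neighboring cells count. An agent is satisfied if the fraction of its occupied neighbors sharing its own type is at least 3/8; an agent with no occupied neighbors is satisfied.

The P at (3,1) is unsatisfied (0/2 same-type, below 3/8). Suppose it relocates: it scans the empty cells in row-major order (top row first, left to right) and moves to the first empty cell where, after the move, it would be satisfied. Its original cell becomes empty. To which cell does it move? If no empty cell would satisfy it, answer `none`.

Vacating (3,1). Empty cells in order:
  (1,1): 1/2 same-type → satisfied — stop here.

(1,1)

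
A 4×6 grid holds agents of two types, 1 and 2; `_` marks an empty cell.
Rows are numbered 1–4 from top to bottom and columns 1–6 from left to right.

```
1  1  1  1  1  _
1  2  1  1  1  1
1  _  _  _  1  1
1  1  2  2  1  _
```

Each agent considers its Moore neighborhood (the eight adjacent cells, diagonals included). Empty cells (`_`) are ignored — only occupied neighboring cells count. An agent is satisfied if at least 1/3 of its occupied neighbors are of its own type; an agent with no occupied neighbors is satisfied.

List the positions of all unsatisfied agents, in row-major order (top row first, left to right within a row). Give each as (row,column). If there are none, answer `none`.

(2,2)

(1,1)1 2/3 satisfied
(1,2)1 4/5 satisfied
(1,3)1 4/5 satisfied
(1,4)1 5/5 satisfied
(1,5)1 4/4 satisfied
(2,1)1 3/4 satisfied
(2,2)2 0/6 not
(2,3)1 4/5 satisfied
(2,4)1 6/6 satisfied
(2,5)1 6/6 satisfied
(2,6)1 4/4 satisfied
(3,1)1 3/4 satisfied
(3,5)1 5/6 satisfied
(3,6)1 4/4 satisfied
(4,1)1 2/2 satisfied
(4,2)1 2/3 satisfied
(4,3)2 1/2 satisfied
(4,4)2 1/3 satisfied
(4,5)1 2/3 satisfied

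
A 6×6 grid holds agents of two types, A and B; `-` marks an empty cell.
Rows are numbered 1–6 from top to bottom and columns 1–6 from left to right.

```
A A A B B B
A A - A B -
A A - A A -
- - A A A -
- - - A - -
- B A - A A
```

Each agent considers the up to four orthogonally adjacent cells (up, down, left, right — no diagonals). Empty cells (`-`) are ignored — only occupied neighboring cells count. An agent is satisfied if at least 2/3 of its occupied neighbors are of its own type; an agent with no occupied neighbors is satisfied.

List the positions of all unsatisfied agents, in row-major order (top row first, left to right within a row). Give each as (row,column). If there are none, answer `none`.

Row 1: (1,1)A 2/2 satisfied · (1,2)A 3/3 satisfied · (1,3)A 1/2 not · (1,4)B 1/3 not · (1,5)B 3/3 satisfied · (1,6)B 1/1 satisfied
Row 2: (2,1)A 3/3 satisfied · (2,2)A 3/3 satisfied · (2,4)A 1/3 not · (2,5)B 1/3 not
Row 3: (3,1)A 2/2 satisfied · (3,2)A 2/2 satisfied · (3,4)A 3/3 satisfied · (3,5)A 2/3 satisfied
Row 4: (4,3)A 1/1 satisfied · (4,4)A 4/4 satisfied · (4,5)A 2/2 satisfied
Row 5: (5,4)A 1/1 satisfied
Row 6: (6,2)B 0/1 not · (6,3)A 0/1 not · (6,5)A 1/1 satisfied · (6,6)A 1/1 satisfied

(1,3), (1,4), (2,4), (2,5), (6,2), (6,3)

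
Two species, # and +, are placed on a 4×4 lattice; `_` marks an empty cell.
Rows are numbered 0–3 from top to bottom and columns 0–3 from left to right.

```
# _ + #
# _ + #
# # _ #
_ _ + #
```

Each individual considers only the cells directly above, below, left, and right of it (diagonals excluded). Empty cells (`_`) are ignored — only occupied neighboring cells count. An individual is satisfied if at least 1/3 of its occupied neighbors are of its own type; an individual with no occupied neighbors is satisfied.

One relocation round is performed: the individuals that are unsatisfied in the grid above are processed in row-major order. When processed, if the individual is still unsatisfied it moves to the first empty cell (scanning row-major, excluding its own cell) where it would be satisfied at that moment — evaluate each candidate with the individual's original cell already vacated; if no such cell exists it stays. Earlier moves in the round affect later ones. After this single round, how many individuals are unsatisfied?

0

Initially unsatisfied (in order): (3,2).
  (3,2) → (0,1).
Resulting grid:
# + + #
# _ + #
# # _ #
_ _ _ #
All satisfied now.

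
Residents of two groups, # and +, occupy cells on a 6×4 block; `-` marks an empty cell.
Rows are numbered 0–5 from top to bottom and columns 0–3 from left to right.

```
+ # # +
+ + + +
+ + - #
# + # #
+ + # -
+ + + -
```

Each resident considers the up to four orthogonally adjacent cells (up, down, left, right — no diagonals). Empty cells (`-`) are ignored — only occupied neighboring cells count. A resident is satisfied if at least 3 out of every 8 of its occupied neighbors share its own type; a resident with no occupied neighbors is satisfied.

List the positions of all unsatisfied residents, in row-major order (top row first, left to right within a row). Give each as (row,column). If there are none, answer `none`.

(0,1), (0,2), (3,0), (4,2)

Row 0: (0,0)+ 1/2 ok · (0,1)# 1/3 unhappy · (0,2)# 1/3 unhappy · (0,3)+ 1/2 ok
Row 1: (1,0)+ 3/3 ok · (1,1)+ 3/4 ok · (1,2)+ 2/3 ok · (1,3)+ 2/3 ok
Row 2: (2,0)+ 2/3 ok · (2,1)+ 3/3 ok · (2,3)# 1/2 ok
Row 3: (3,0)# 0/3 unhappy · (3,1)+ 2/4 ok · (3,2)# 2/3 ok · (3,3)# 2/2 ok
Row 4: (4,0)+ 2/3 ok · (4,1)+ 3/4 ok · (4,2)# 1/3 unhappy
Row 5: (5,0)+ 2/2 ok · (5,1)+ 3/3 ok · (5,2)+ 1/2 ok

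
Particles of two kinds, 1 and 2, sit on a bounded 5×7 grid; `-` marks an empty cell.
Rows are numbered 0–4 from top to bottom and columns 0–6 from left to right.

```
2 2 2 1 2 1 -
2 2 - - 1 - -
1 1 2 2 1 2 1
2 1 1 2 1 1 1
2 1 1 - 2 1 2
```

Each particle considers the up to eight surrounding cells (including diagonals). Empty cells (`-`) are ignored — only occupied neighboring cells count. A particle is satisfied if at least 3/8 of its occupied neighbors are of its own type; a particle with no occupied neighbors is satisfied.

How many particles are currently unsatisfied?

8

Row 0: (0,0)2 3/3 satisfied · (0,1)2 4/4 satisfied · (0,2)2 2/3 satisfied · (0,3)1 1/3 not · (0,4)2 0/3 not · (0,5)1 1/2 satisfied
Row 1: (1,0)2 3/5 satisfied · (1,1)2 5/7 satisfied · (1,4)1 3/6 satisfied
Row 2: (2,0)1 2/5 satisfied · (2,1)1 3/7 satisfied · (2,2)2 3/6 satisfied · (2,3)2 2/6 not · (2,4)1 3/6 satisfied · (2,5)2 0/6 not · (2,6)1 2/3 satisfied
Row 3: (3,0)2 1/5 not · (3,1)1 5/8 satisfied · (3,2)1 4/7 satisfied · (3,3)2 3/7 satisfied · (3,4)1 3/7 satisfied · (3,5)1 5/8 satisfied · (3,6)1 3/5 satisfied
Row 4: (4,0)2 1/3 not · (4,1)1 3/5 satisfied · (4,2)1 3/4 satisfied · (4,4)2 1/4 not · (4,5)1 3/5 satisfied · (4,6)2 0/3 not
Unsatisfied: (0,3), (0,4), (2,3), (2,5), (3,0), (4,0), (4,4), (4,6) — 8 in total.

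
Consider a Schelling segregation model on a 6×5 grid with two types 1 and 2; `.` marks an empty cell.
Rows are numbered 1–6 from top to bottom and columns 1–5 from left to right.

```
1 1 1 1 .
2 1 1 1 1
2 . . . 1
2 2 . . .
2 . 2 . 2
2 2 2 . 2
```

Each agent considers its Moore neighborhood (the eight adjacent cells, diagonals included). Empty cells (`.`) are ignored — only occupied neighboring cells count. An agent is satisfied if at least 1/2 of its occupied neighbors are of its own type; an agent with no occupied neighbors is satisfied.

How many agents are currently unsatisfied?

1

Row 1: (1,1)1 2/3 ok · (1,2)1 4/5 ok · (1,3)1 5/5 ok · (1,4)1 4/4 ok
Row 2: (2,1)2 1/4 unhappy · (2,2)1 4/6 ok · (2,3)1 5/5 ok · (2,4)1 5/5 ok · (2,5)1 3/3 ok
Row 3: (3,1)2 3/4 ok · (3,5)1 2/2 ok
Row 4: (4,1)2 3/3 ok · (4,2)2 4/4 ok
Row 5: (5,1)2 4/4 ok · (5,3)2 3/3 ok · (5,5)2 1/1 ok
Row 6: (6,1)2 2/2 ok · (6,2)2 4/4 ok · (6,3)2 2/2 ok · (6,5)2 1/1 ok
Unsatisfied: (2,1) — 1 in total.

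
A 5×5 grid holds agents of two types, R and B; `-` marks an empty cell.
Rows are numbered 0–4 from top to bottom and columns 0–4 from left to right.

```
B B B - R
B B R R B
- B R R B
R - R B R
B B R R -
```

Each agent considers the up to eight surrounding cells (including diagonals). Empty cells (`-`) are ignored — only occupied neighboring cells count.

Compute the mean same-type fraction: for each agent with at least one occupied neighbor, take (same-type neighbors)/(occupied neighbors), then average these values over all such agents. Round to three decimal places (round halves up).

Row 0: (0,0)B 3/3 · (0,1)B 4/5 · (0,2)B 2/4 · (0,4)R 1/2
Row 1: (1,0)B 4/4 · (1,1)B 5/7 · (1,2)R 3/7 · (1,3)R 4/7 · (1,4)B 1/4
Row 2: (2,1)B 2/6 · (2,2)R 4/7 · (2,3)R 5/8 · (2,4)B 2/5
Row 3: (3,0)R 0/3 · (3,2)R 4/7 · (3,3)B 1/7 · (3,4)R 2/4
Row 4: (4,0)B 1/2 · (4,1)B 1/4 · (4,2)R 2/4 · (4,3)R 3/4
Sum over 21 agents: 3/3 + 4/5 + 2/4 + 1/2 + 4/4 + 5/7 + 3/7 + 4/7 + 1/4 + 2/6 + 4/7 + 5/8 + 2/5 + 0/3 + 4/7 + 1/7 + 2/4 + 1/2 + 1/4 + 2/4 + 3/4 = 1309/120; mean = 1309/120 ÷ 21 = 187/360 = 0.519444… → 0.519.

0.519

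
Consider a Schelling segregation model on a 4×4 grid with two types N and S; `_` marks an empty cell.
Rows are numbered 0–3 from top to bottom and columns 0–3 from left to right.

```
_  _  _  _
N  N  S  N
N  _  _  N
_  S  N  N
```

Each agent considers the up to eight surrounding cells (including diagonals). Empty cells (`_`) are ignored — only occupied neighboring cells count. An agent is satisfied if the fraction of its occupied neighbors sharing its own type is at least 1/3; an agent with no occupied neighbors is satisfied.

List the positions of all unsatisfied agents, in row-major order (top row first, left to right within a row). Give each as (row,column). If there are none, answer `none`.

Row 1: (1,0)N 2/2 ok · (1,1)N 2/3 ok · (1,2)S 0/3 unhappy · (1,3)N 1/2 ok
Row 2: (2,0)N 2/3 ok · (2,3)N 3/4 ok
Row 3: (3,1)S 0/2 unhappy · (3,2)N 2/3 ok · (3,3)N 2/2 ok

(1,2), (3,1)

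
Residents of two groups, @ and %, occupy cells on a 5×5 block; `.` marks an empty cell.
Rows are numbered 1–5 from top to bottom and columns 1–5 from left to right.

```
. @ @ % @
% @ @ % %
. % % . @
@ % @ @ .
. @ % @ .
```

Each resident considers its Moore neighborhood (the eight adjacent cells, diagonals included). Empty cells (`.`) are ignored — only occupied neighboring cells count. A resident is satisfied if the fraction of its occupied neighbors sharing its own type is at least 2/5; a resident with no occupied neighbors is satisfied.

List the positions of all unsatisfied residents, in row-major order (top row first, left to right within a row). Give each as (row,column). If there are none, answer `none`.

(1,5), (2,1), (3,5), (4,1), (5,3)

(1,2)@ 3/4 satisfied
(1,3)@ 3/5 satisfied
(1,4)% 2/5 satisfied
(1,5)@ 0/3 not
(2,1)% 1/3 not
(2,2)@ 3/6 satisfied
(2,3)@ 3/7 satisfied
(2,4)% 3/7 satisfied
(2,5)% 2/4 satisfied
(3,2)% 3/7 satisfied
(3,3)% 3/7 satisfied
(3,5)@ 1/3 not
(4,1)@ 1/3 not
(4,2)% 3/6 satisfied
(4,3)@ 3/7 satisfied
(4,4)@ 3/5 satisfied
(5,2)@ 2/4 satisfied
(5,3)% 1/5 not
(5,4)@ 2/3 satisfied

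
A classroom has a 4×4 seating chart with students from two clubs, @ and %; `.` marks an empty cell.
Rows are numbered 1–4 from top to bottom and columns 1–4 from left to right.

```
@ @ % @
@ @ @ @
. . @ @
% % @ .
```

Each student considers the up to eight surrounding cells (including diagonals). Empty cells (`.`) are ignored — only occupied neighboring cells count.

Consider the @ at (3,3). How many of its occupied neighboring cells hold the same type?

5

Occupied neighbors of (3,3): (2,2)=@, (2,3)=@, (2,4)=@, (3,4)=@, (4,2)=%, (4,3)=@.
Same type (@): 5 of 6.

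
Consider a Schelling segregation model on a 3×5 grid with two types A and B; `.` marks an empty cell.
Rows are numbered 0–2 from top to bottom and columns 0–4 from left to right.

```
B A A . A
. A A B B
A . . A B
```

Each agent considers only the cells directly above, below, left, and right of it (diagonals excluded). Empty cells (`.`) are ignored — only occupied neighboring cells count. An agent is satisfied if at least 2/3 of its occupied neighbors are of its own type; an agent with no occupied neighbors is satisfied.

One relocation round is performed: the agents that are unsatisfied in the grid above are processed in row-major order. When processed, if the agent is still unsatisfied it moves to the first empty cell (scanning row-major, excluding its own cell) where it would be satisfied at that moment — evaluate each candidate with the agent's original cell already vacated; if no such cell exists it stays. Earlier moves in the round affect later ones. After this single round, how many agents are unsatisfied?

1

Initially unsatisfied (in order): (0,0), (0,4), (1,3), (2,3), (2,4).
  (0,0): no empty cell satisfies it; stays.
  (0,4) → (1,0).
  (1,3) → (0,4).
  (2,3) → (2,1).
  (2,4): now satisfied by earlier moves; stays.
Resulting grid:
B A A . B
A A A . B
A A . . B
Unsatisfied now: (0,0).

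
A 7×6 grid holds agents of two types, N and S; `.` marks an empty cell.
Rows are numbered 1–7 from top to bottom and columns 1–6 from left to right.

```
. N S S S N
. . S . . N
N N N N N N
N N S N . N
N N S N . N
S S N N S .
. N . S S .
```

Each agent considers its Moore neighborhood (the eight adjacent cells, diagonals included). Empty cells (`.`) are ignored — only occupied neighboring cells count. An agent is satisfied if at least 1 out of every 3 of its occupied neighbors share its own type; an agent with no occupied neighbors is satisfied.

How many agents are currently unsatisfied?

4

(1,2)N 0/2 not
(1,3)S 2/3 satisfied
(1,4)S 3/3 satisfied
(1,5)S 1/3 satisfied
(1,6)N 1/2 satisfied
(2,3)S 2/6 satisfied
(2,6)N 3/4 satisfied
(3,1)N 3/3 satisfied
(3,2)N 4/6 satisfied
(3,3)N 4/6 satisfied
(3,4)N 3/5 satisfied
(3,5)N 5/5 satisfied
(3,6)N 3/3 satisfied
(4,1)N 5/5 satisfied
(4,2)N 6/8 satisfied
(4,3)S 1/8 not
(4,4)N 4/6 satisfied
(4,6)N 3/3 satisfied
(5,1)N 3/5 satisfied
(5,2)N 4/8 satisfied
(5,3)S 2/8 not
(5,4)N 3/6 satisfied
(5,6)N 1/2 satisfied
(6,1)S 1/4 not
(6,2)S 2/6 satisfied
(6,3)N 4/7 satisfied
(6,4)N 2/6 satisfied
(6,5)S 2/5 satisfied
(7,2)N 1/3 satisfied
(7,4)S 2/4 satisfied
(7,5)S 2/3 satisfied
Unsatisfied: (1,2), (4,3), (5,3), (6,1) — 4 in total.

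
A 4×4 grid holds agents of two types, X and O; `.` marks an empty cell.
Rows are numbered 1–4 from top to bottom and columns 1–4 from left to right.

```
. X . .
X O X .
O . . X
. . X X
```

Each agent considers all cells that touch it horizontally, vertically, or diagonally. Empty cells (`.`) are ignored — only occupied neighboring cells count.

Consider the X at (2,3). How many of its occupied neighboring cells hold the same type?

Occupied neighbors of (2,3): (1,2)=X, (2,2)=O, (3,4)=X.
Same type (X): 2 of 3.

2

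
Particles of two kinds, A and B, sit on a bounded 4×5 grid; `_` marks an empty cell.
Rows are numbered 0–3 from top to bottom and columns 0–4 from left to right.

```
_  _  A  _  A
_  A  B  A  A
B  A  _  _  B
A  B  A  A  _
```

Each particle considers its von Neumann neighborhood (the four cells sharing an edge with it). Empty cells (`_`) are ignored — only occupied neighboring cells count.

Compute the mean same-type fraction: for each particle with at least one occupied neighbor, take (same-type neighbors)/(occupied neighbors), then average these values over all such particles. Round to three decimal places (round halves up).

(0,2)A 0/1
(0,4)A 1/1
(1,1)A 1/2
(1,2)B 0/3
(1,3)A 1/2
(1,4)A 2/3
(2,0)B 0/2
(2,1)A 1/3
(2,4)B 0/1
(3,0)A 0/2
(3,1)B 0/3
(3,2)A 1/2
(3,3)A 1/1
Sum over 13 particles: 0/1 + 1/1 + 1/2 + 0/3 + 1/2 + 2/3 + 0/2 + 1/3 + 0/1 + 0/2 + 0/3 + 1/2 + 1/1 = 9/2; mean = 9/2 ÷ 13 = 9/26 = 0.346153… → 0.346.

0.346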